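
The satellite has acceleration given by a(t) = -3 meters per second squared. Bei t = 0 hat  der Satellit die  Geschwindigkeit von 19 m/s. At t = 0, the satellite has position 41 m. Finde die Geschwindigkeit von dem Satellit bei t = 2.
Ausgehend von der Beschleunigung a(t) = -3, nehmen wir 1 Integral. Die Stammfunktion von der Beschleunigung ist die Geschwindigkeit. Mit v(0) = 19 erhalten wir v(t) = 19 - 3·t. Wir haben die Geschwindigkeit v(t) = 19 - 3·t. Durch Einsetzen von t = 2: v(2) = 13.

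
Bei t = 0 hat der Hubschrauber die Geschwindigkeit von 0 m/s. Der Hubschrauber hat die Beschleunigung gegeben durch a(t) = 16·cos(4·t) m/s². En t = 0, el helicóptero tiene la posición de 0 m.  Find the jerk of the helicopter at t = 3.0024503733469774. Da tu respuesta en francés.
En partant de l'accélération a(t) = 16·cos(4·t), nous prenons 1 dérivée. En prenant d/dt de a(t), nous trouvons j(t) = -64·sin(4·t). En utilisant j(t) = -64·sin(4·t) et en substituant t = 3.0024503733469774, nous trouvons j = 33.8096798435997.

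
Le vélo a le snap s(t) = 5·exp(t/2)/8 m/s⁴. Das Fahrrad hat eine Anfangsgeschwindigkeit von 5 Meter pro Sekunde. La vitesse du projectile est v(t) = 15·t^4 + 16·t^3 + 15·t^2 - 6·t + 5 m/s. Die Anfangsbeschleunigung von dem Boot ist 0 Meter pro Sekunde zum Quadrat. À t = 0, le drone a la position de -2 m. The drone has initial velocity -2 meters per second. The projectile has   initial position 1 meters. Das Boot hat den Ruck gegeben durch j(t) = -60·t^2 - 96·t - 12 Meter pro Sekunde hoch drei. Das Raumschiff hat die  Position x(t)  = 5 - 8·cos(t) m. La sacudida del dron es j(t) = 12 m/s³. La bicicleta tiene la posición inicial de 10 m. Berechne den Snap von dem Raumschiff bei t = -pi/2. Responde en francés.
Nous devons dériver notre équation de la position x(t) = 5 - 8·cos(t) 4 fois. En dérivant la position, nous obtenons la vitesse: v(t) = 8·sin(t). En prenant d/dt de v(t), nous trouvons a(t) = 8·cos(t). En dérivant l'accélération, nous obtenons le jerk: j(t) = -8·sin(t). En dérivant le jerk, nous obtenons le snap: s(t) = -8·cos(t). Nous avons le snap s(t) = -8·cos(t). En substituant t = -pi/2: s(-pi/2) = 0.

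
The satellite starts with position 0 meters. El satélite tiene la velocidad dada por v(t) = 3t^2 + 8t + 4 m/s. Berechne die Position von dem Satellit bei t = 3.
Um dies zu lösen, müssen wir 1 Integral unserer Gleichung für die Geschwindigkeit v(t) = 3·t^2 + 8·t + 4 finden. Das Integral von der Geschwindigkeit ist die Position. Mit x(0) = 0 erhalten wir x(t) = t^3 + 4·t^2 + 4·t. Aus der Gleichung für die Position x(t) = t^3 + 4·t^2 + 4·t, setzen wir t = 3 ein und erhalten x = 75.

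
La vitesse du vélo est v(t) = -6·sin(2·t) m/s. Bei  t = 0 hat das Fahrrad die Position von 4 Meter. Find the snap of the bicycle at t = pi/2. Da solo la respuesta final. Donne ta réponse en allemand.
Der Snap bei t = pi/2 ist s = -48.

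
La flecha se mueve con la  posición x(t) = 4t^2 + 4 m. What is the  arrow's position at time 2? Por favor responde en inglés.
We have position x(t) = 4·t^2 + 4. Substituting t = 2: x(2) = 20.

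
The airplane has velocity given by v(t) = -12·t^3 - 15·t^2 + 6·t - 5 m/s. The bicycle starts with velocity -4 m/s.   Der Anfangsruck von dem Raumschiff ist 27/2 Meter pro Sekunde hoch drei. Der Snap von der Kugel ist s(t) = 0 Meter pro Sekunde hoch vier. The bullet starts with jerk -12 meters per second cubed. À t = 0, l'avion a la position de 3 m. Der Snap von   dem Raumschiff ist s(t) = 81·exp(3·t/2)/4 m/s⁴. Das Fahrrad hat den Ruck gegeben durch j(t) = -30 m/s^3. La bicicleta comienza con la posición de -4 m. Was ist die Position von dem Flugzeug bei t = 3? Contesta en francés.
En partant de la vitesse v(t) = -12·t^3 - 15·t^2 + 6·t - 5, nous prenons 1 primitive. En intégrant la vitesse et en utilisant la condition initiale x(0) = 3, nous obtenons x(t) = -3·t^4 - 5·t^3 + 3·t^2 - 5·t + 3. Nous avons la position x(t) = -3·t^4 - 5·t^3 + 3·t^2 - 5·t + 3. En substituant t = 3: x(3) = -363.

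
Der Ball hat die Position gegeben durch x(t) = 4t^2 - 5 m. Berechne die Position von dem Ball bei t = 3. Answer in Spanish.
Tenemos la posición x(t) = 4·t^2 - 5. Sustituyendo t = 3: x(3) = 31.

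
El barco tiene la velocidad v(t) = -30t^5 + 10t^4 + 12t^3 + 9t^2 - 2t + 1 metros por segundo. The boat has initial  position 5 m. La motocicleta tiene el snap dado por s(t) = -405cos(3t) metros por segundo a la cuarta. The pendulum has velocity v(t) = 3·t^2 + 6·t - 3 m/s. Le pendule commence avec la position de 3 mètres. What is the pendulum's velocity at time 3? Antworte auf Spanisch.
De la ecuación de la velocidad v(t) = 3·t^2 + 6·t - 3, sustituimos t = 3 para obtener v = 42.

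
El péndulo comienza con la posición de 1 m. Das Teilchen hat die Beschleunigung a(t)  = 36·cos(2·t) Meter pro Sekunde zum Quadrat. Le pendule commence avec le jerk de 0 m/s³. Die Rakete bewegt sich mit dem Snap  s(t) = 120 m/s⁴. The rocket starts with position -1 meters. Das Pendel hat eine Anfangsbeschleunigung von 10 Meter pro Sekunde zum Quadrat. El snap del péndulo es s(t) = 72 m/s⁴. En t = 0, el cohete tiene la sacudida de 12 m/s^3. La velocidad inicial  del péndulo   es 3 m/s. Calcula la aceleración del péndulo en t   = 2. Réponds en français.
Pour résoudre ceci, nous devons prendre 2 primitives de notre équation du snap s(t) = 72. L'intégrale du snap est le jerk. En utilisant j(0) = 0, nous obtenons j(t) = 72·t. En intégrant le jerk et en utilisant la condition initiale a(0) = 10, nous obtenons a(t) = 36·t^2 + 10. De l'équation de l'accélération a(t) = 36·t^2 + 10, nous substituons t = 2 pour obtenir a = 154.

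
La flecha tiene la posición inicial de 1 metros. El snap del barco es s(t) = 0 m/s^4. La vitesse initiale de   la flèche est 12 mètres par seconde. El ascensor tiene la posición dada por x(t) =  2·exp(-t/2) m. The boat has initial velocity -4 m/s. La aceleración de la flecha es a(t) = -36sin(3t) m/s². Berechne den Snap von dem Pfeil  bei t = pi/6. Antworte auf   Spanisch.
Debemos derivar nuestra ecuación de la aceleración a(t) = -36·sin(3·t) 2 veces. La derivada de la aceleración da la sacudida: j(t) = -108·cos(3·t). Derivando la sacudida, obtenemos el snap: s(t) = 324·sin(3·t). Usando s(t) = 324·sin(3·t) y sustituyendo t = pi/6, encontramos s = 324.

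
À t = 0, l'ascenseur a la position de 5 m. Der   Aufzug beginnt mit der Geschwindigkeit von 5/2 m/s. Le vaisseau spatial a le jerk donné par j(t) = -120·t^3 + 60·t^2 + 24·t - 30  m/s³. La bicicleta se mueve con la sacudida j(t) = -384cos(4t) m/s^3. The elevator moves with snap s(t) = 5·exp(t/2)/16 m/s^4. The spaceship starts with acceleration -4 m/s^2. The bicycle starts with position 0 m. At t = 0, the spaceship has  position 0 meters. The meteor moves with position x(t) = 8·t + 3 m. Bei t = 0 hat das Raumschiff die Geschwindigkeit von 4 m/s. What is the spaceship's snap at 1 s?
We must differentiate our jerk equation j(t) = -120·t^3 + 60·t^2 + 24·t - 30 1 time. Differentiating jerk, we get snap: s(t) = -360·t^2 + 120·t + 24. Using s(t) = -360·t^2 + 120·t + 24 and substituting t = 1, we find s = -216.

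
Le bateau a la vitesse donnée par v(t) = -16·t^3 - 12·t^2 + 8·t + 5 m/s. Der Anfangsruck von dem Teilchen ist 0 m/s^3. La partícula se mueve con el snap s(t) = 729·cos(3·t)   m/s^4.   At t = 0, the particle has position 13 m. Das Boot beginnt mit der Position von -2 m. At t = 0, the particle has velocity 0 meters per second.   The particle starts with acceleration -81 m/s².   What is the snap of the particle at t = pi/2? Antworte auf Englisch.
We have snap s(t) = 729·cos(3·t). Substituting t = pi/2: s(pi/2) = 0.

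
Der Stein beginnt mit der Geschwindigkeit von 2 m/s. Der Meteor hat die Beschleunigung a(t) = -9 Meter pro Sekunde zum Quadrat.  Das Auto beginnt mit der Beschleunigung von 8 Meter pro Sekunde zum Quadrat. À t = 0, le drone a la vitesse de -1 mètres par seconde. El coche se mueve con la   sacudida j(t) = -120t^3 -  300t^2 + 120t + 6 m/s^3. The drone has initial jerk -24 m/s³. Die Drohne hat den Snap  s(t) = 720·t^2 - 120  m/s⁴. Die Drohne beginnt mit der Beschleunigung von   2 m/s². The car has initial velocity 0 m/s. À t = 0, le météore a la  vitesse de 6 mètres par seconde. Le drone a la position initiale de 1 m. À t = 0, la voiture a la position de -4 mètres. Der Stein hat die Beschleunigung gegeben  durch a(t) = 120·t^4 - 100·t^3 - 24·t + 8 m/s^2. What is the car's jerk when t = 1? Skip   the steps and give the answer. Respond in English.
The jerk at t = 1 is j = -294.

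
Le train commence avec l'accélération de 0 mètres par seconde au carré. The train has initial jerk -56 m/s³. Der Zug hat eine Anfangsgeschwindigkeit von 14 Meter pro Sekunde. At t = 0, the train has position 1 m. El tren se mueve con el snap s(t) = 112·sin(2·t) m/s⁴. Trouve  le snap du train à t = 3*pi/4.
Nous avons le snap s(t) = 112·sin(2·t). En substituant t = 3*pi/4: s(3*pi/4) = -112.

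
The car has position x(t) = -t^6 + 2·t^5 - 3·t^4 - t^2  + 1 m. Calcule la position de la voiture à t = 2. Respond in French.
Nous avons la position x(t) = -t^6 + 2·t^5 - 3·t^4 - t^2 + 1. En substituant t = 2: x(2) = -51.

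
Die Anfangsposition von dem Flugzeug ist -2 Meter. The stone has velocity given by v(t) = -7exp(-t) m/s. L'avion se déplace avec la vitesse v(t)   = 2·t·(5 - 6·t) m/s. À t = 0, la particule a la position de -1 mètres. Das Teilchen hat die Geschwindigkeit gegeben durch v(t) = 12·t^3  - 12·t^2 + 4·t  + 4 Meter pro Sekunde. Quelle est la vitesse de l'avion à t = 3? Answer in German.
Aus der Gleichung für die Geschwindigkeit v(t) = 2·t·(5 - 6·t), setzen wir t = 3 ein und erhalten v = -78.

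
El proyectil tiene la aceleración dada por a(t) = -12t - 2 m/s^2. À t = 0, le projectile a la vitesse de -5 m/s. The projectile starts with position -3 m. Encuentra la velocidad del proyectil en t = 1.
Partiendo de la aceleración a(t) = -12·t - 2, tomamos 1 antiderivada. Integrando la aceleración y usando la condición inicial v(0) = -5, obtenemos v(t) = -6·t^2 - 2·t - 5. De la ecuación de la velocidad v(t) = -6·t^2 - 2·t - 5, sustituimos t = 1 para obtener v = -13.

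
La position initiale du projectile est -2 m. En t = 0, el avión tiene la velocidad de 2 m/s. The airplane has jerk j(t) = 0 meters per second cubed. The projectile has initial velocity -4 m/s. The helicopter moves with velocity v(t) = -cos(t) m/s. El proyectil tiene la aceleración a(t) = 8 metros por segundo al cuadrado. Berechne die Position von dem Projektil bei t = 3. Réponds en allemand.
Wir müssen unsere Gleichung für die Beschleunigung a(t) = 8 2-mal integrieren. Mit ∫a(t)dt und Anwendung von v(0) = -4, finden wir v(t) = 8·t - 4. Das Integral von der Geschwindigkeit, mit x(0) = -2, ergibt die Position: x(t) = 4·t^2 - 4·t - 2. Mit x(t) = 4·t^2 - 4·t - 2 und Einsetzen von t = 3, finden wir x = 22.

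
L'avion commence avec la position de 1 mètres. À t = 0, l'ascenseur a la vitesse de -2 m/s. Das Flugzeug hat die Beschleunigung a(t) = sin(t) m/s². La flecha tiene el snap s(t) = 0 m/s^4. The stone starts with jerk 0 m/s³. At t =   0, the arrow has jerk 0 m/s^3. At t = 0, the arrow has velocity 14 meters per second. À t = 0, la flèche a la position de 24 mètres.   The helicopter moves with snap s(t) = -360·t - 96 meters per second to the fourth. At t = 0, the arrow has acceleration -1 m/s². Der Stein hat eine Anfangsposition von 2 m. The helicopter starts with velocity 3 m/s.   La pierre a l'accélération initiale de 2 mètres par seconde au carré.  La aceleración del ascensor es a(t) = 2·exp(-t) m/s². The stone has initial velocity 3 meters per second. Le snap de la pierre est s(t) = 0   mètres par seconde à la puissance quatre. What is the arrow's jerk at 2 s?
We need to integrate our snap equation s(t) = 0 1 time. Integrating snap and using the initial condition j(0) = 0, we get j(t) = 0. From the given jerk equation j(t) = 0, we substitute t = 2 to get j = 0.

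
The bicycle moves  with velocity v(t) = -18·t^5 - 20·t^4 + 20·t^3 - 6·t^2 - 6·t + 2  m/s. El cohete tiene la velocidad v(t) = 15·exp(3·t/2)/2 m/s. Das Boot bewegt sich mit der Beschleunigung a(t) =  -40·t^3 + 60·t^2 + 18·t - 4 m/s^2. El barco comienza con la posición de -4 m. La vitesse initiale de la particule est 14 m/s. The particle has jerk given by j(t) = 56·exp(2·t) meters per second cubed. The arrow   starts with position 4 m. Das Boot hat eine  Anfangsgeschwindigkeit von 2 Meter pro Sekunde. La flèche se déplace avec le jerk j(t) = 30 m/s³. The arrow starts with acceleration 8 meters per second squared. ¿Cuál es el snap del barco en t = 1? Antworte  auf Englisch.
To solve this, we need to take 2 derivatives of our acceleration equation a(t) = -40·t^3 + 60·t^2 + 18·t - 4. Differentiating acceleration, we get jerk: j(t) = -120·t^2 + 120·t + 18. Taking d/dt of j(t), we find s(t) = 120 - 240·t. From the given snap equation s(t) = 120 - 240·t, we substitute t = 1 to get s = -120.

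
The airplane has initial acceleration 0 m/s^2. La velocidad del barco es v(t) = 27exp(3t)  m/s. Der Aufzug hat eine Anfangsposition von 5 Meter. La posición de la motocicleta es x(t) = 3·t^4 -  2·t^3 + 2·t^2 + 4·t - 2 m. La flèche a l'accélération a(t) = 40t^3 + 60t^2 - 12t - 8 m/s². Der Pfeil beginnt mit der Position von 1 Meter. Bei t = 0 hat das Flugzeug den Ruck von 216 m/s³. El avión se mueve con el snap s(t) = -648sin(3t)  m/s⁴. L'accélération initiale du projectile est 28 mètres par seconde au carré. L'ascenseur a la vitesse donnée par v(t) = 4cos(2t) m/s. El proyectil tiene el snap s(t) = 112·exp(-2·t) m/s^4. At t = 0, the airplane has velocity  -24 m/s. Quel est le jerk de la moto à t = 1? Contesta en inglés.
Starting from position x(t) = 3·t^4 - 2·t^3 + 2·t^2 + 4·t - 2, we take 3 derivatives. The derivative of position gives velocity: v(t) = 12·t^3 - 6·t^2 + 4·t + 4. Taking d/dt of v(t), we find a(t) = 36·t^2 - 12·t + 4. Taking d/dt of a(t), we find j(t) = 72·t - 12. Using j(t) = 72·t - 12 and substituting t = 1, we find j = 60.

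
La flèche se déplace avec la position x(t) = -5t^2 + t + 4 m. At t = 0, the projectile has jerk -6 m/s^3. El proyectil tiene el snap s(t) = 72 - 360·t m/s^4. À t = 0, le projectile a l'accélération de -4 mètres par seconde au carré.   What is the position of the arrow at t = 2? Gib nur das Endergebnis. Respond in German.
Die Antwort ist -14.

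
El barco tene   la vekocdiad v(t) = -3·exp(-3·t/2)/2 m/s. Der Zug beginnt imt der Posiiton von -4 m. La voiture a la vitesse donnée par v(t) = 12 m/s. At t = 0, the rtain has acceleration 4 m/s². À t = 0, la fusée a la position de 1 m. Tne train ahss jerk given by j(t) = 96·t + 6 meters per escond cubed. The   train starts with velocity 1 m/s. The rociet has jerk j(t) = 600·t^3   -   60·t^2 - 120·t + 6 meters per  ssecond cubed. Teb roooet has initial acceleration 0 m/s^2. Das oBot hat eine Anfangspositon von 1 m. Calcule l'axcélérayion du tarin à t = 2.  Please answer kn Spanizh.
Para resolver esto, necesitamos tomar 1 antiderivada de nuestra ecuación de la sacudida j(t) = 96·t + 6. La antiderivada de la sacudida es la aceleración. Usando a(0) = 4, obtenemos a(t) = 48·t^2 + 6·t + 4. Usando a(t) = 48·t^2 + 6·t + 4 y sustituyendo t = 2, encontramos a = 208.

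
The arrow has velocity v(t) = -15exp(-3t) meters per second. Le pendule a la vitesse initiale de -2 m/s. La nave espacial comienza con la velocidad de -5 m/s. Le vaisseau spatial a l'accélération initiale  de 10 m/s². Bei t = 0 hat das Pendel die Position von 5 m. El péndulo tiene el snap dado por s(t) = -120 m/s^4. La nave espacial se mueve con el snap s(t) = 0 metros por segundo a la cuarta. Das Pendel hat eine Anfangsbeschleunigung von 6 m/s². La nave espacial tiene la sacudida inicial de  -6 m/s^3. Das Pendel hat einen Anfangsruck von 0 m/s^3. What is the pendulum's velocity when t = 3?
To find the answer, we compute 3 antiderivatives of s(t) = -120. Taking ∫s(t)dt and applying j(0) = 0, we find j(t) = -120·t. Finding the integral of j(t) and using a(0) = 6: a(t) = 6 - 60·t^2. Integrating acceleration and using the initial condition v(0) = -2, we get v(t) = -20·t^3 + 6·t - 2. Using v(t) = -20·t^3 + 6·t - 2 and substituting t = 3, we find v = -524.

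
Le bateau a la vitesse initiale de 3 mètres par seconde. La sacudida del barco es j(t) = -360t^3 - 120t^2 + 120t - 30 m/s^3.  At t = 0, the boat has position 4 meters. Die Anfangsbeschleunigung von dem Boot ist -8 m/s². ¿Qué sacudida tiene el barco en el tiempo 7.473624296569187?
Usando j(t) = -360·t^3 - 120·t^2 + 120·t - 30 y sustituyendo t = 7.473624296569187, encontramos j = -156114.076700131.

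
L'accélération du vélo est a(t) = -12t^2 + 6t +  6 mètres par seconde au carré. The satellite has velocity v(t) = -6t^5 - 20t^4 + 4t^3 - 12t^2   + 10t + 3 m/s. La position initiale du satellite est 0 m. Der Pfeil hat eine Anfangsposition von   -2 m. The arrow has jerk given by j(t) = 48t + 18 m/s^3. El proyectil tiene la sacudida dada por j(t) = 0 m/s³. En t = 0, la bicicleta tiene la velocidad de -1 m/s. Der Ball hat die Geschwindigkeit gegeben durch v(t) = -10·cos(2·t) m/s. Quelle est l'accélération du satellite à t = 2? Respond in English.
To solve this, we need to take 1 derivative of our velocity equation v(t) = -6·t^5 - 20·t^4 + 4·t^3 - 12·t^2 + 10·t + 3. Differentiating velocity, we get acceleration: a(t) = -30·t^4 - 80·t^3 + 12·t^2 - 24·t + 10. We have acceleration a(t) = -30·t^4 - 80·t^3 + 12·t^2 - 24·t + 10. Substituting t = 2: a(2) = -1110.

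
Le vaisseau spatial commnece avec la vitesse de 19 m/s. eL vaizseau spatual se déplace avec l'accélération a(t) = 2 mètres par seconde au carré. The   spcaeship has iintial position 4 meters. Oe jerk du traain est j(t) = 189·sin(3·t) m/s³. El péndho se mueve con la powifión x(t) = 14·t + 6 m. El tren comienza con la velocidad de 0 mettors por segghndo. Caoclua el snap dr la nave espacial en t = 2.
Debemos derivar nuestra ecuación de la aceleración a(t) = 2 2 veces. La derivada de la aceleración da la sacudida: j(t) = 0. Derivando la sacudida, obtenemos el snap: s(t) = 0. De la ecuación del snap s(t) = 0, sustituimos t = 2 para obtener s = 0.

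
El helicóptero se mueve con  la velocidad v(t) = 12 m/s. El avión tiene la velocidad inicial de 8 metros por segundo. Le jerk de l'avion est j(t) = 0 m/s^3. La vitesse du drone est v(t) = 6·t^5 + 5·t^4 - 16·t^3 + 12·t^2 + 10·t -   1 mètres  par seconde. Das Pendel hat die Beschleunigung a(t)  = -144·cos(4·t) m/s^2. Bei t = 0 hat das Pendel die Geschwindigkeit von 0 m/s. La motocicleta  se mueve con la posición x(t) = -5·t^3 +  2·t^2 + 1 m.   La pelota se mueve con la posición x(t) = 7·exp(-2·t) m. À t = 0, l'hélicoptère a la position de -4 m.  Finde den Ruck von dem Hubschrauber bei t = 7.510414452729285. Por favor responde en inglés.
We must differentiate our velocity equation v(t) = 12 2 times. Differentiating velocity, we get acceleration: a(t) = 0. The derivative of acceleration gives jerk: j(t) = 0. We have jerk j(t) = 0. Substituting t = 7.510414452729285: j(7.510414452729285) = 0.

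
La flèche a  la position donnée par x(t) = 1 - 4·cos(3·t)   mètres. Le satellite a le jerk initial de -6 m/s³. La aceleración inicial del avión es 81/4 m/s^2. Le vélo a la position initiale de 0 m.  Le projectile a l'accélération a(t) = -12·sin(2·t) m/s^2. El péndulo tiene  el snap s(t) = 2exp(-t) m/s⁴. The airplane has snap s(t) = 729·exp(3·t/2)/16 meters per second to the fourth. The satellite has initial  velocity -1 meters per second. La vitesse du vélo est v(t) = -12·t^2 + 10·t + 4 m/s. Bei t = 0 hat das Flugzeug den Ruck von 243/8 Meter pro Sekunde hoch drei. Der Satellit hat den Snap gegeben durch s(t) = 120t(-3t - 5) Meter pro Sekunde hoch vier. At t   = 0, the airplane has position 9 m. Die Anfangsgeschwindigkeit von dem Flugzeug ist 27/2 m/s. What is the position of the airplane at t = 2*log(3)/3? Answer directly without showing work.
The answer is 27.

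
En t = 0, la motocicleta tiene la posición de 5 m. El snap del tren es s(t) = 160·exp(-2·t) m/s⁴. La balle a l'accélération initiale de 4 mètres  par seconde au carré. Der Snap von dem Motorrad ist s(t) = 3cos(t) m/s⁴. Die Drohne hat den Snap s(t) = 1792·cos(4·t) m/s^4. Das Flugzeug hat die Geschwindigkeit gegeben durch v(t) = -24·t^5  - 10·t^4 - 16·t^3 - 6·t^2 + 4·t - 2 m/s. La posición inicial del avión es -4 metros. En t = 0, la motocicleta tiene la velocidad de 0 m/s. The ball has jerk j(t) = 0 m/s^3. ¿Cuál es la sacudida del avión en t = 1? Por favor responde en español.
Para resolver esto, necesitamos tomar 2 derivadas de nuestra ecuación de la velocidad v(t) = -24·t^5 - 10·t^4 - 16·t^3 - 6·t^2 + 4·t - 2. Tomando d/dt de v(t), encontramos a(t) = -120·t^4 - 40·t^3 - 48·t^2 - 12·t + 4. La derivada de la aceleración da la sacudida: j(t) = -480·t^3 - 120·t^2 - 96·t - 12. Tenemos la sacudida j(t) = -480·t^3 - 120·t^2 - 96·t - 12. Sustituyendo t = 1: j(1) = -708.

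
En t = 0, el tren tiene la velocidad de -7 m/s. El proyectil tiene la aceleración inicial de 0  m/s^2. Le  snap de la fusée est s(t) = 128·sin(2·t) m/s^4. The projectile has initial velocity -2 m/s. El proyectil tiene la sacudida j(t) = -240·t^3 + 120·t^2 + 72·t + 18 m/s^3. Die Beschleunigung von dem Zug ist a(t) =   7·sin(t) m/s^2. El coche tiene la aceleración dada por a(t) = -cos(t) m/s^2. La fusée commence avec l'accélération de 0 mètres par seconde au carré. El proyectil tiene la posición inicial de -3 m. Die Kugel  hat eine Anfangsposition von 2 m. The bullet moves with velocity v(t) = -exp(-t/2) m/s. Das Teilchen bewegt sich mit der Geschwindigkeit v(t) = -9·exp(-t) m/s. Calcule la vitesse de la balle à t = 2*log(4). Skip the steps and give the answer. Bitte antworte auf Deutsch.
v(2*log(4)) = -1/4.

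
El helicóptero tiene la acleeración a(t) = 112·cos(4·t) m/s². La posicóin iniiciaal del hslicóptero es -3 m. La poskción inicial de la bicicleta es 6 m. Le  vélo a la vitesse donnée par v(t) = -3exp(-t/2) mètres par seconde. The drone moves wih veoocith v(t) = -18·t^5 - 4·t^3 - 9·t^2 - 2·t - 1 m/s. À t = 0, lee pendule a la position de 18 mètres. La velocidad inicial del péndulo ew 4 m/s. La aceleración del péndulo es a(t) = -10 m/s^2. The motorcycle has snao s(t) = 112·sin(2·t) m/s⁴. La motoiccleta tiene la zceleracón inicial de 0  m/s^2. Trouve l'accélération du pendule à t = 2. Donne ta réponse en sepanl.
De la ecuación de la aceleración a(t) = -10, sustituimos t = 2 para obtener a = -10.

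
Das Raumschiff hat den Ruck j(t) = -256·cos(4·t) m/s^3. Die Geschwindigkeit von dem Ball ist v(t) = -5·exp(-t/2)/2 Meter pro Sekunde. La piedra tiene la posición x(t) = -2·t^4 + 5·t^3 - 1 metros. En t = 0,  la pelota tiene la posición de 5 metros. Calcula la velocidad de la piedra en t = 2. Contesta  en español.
Debemos derivar nuestra ecuación de la posición x(t) = -2·t^4 + 5·t^3 - 1 1 vez. La derivada de la posición da la velocidad: v(t) = -8·t^3 + 15·t^2. De la ecuación de la velocidad v(t) = -8·t^3 + 15·t^2, sustituimos t = 2 para obtener v = -4.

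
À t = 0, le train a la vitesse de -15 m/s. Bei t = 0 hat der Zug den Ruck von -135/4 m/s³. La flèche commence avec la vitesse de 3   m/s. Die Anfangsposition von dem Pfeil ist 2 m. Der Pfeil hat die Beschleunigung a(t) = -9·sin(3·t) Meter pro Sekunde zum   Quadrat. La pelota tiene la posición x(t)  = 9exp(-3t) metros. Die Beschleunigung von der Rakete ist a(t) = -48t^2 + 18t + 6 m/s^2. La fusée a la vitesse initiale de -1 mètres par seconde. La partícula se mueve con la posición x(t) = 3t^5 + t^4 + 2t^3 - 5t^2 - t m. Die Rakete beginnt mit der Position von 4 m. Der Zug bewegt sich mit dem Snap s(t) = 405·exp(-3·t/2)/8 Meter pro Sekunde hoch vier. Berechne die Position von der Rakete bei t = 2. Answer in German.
Um dies zu lösen, müssen wir 2 Stammfunktionen unserer Gleichung für die Beschleunigung a(t) = -48·t^2 + 18·t + 6 finden. Die Stammfunktion von der Beschleunigung, mit v(0) = -1, ergibt die Geschwindigkeit: v(t) = -16·t^3 + 9·t^2 + 6·t - 1. Durch Integration von der Geschwindigkeit und Verwendung der Anfangsbedingung x(0) = 4, erhalten wir x(t) = -4·t^4 + 3·t^3 + 3·t^2 - t + 4. Mit x(t) = -4·t^4 + 3·t^3 + 3·t^2 - t + 4 und Einsetzen von t = 2, finden wir x = -26.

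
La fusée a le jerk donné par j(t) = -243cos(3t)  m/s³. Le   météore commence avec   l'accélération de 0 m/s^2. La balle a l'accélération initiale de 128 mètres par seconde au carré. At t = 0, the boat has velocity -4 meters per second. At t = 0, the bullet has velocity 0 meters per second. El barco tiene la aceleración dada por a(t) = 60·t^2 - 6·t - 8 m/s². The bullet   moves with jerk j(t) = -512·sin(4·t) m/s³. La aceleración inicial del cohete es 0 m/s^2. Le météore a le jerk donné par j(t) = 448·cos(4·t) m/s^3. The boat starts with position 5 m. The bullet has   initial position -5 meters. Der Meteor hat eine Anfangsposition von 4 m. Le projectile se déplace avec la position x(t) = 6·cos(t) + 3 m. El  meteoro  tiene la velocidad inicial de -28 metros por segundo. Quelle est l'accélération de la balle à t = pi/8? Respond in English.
Starting from jerk j(t) = -512·sin(4·t), we take 1 antiderivative. Finding the antiderivative of j(t) and using a(0) = 128: a(t) = 128·cos(4·t). We have acceleration a(t) = 128·cos(4·t). Substituting t = pi/8: a(pi/8) = 0.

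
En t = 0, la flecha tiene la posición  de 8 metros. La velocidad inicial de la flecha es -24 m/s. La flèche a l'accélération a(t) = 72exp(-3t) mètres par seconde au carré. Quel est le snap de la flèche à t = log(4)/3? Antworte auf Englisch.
To solve this, we need to take 2 derivatives of our acceleration equation a(t) = 72·exp(-3·t). Differentiating acceleration, we get jerk: j(t) = -216·exp(-3·t). Taking d/dt of j(t), we find s(t) = 648·exp(-3·t). From the given snap equation s(t) = 648·exp(-3·t), we substitute t = log(4)/3 to get s = 162.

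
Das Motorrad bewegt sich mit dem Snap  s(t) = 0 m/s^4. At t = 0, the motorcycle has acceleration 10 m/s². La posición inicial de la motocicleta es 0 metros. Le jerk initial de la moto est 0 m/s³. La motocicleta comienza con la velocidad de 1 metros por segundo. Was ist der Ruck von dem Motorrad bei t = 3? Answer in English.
We need to integrate our snap equation s(t) = 0 1 time. Integrating snap and using the initial condition j(0) = 0, we get j(t) = 0. We have jerk j(t) = 0. Substituting t = 3: j(3) = 0.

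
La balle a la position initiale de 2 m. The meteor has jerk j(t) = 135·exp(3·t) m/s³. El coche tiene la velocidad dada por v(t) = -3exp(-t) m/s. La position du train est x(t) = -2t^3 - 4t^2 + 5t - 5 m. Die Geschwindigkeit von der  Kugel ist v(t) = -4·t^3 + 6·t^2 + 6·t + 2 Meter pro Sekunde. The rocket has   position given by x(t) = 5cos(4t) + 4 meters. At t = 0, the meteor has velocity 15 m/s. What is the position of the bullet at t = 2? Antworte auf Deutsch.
Ausgehend von der Geschwindigkeit v(t) = -4·t^3 + 6·t^2 + 6·t + 2, nehmen wir 1 Stammfunktion. Das Integral von der Geschwindigkeit ist die Position. Mit x(0) = 2 erhalten wir x(t) = -t^4 + 2·t^3 + 3·t^2 + 2·t + 2. Mit x(t) = -t^4 + 2·t^3 + 3·t^2 + 2·t + 2 und Einsetzen von t = 2, finden wir x = 18.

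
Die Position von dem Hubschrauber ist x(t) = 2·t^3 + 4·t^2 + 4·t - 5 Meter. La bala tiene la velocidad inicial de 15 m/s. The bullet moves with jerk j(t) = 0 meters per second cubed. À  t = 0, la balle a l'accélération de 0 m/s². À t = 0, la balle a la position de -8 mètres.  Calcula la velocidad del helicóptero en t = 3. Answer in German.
Um dies zu lösen, müssen wir 1 Ableitung unserer Gleichung für die Position x(t) = 2·t^3 + 4·t^2 + 4·t - 5 nehmen. Mit d/dt von x(t) finden wir v(t) = 6·t^2 + 8·t + 4. Mit v(t) = 6·t^2 + 8·t + 4 und Einsetzen von t = 3, finden wir v = 82.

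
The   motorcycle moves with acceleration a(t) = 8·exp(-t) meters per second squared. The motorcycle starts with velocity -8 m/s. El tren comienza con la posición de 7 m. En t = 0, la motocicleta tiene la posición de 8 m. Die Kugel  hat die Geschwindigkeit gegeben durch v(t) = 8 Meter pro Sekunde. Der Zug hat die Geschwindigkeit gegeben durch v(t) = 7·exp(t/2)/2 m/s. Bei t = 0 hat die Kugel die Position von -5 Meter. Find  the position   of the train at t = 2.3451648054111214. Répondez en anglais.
To find the answer, we compute 1 antiderivative of v(t) = 7·exp(t/2)/2. Taking ∫v(t)dt and applying x(0) = 7, we find x(t) = 7·exp(t/2). We have position x(t) = 7·exp(t/2). Substituting t = 2.3451648054111214: x(2.3451648054111214) = 22.6122671159540.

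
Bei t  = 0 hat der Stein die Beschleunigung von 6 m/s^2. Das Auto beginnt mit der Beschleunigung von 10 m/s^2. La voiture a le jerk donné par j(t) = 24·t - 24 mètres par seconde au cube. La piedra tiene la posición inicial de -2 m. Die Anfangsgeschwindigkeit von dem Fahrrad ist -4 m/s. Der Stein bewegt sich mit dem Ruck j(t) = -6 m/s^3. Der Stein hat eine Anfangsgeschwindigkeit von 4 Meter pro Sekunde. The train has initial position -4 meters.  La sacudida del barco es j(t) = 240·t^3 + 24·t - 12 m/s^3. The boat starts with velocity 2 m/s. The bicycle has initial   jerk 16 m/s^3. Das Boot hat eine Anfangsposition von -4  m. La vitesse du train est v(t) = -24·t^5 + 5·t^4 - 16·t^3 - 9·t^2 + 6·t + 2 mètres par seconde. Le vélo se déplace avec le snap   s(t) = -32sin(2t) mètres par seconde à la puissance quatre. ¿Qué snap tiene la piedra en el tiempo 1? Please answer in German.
Ausgehend von dem Ruck j(t) = -6, nehmen wir 1 Ableitung. Durch Ableiten von dem Ruck erhalten wir den Snap: s(t) = 0. Wir haben den Snap s(t) = 0. Durch Einsetzen von t = 1: s(1) = 0.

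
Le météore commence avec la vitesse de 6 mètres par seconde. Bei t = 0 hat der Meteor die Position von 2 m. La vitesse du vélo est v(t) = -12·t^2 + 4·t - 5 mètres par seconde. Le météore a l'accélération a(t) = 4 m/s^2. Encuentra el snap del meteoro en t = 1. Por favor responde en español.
Partiendo de la aceleración a(t) = 4, tomamos 2 derivadas. Derivando la aceleración, obtenemos la sacudida: j(t) = 0. La derivada de la sacudida da el snap: s(t) = 0. De la ecuación del snap s(t) = 0, sustituimos t = 1 para obtener s = 0.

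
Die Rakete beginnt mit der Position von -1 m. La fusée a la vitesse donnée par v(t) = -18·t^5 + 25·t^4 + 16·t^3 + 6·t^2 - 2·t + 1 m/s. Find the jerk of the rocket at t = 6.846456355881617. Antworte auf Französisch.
Nous devons dériver notre équation de la vitesse v(t) = -18·t^5 + 25·t^4 + 16·t^3 + 6·t^2 - 2·t + 1 2 fois. En prenant d/dt de v(t), nous trouvons a(t) = -90·t^4 + 100·t^3 + 48·t^2 + 12·t - 2. La dérivée de l'accélération donne le jerk: j(t) = -360·t^3 + 300·t^2 + 96·t + 12. En utilisant j(t) = -360·t^3 + 300·t^2 + 96·t + 12 et en substituant t = 6.846456355881617, nous trouvons j = -100799.949911228.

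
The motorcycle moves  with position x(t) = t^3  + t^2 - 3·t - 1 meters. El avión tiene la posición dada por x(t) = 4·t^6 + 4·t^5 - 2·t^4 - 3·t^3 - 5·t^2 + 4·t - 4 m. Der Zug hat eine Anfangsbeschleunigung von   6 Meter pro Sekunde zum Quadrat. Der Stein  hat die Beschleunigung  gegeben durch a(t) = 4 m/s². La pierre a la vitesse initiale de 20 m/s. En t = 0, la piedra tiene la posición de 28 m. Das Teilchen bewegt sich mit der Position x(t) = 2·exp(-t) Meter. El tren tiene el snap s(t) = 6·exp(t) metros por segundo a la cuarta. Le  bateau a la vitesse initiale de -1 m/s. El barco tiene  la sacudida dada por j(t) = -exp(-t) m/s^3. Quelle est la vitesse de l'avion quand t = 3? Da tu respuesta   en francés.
Nous devons dériver notre équation de la position x(t) = 4·t^6 + 4·t^5 - 2·t^4 - 3·t^3 - 5·t^2 + 4·t - 4 1 fois. En dérivant la position, nous obtenons la vitesse: v(t) = 24·t^5 + 20·t^4 - 8·t^3 - 9·t^2 - 10·t + 4. En utilisant v(t) = 24·t^5 + 20·t^4 - 8·t^3 - 9·t^2 - 10·t + 4 et en substituant t = 3, nous trouvons v = 7129.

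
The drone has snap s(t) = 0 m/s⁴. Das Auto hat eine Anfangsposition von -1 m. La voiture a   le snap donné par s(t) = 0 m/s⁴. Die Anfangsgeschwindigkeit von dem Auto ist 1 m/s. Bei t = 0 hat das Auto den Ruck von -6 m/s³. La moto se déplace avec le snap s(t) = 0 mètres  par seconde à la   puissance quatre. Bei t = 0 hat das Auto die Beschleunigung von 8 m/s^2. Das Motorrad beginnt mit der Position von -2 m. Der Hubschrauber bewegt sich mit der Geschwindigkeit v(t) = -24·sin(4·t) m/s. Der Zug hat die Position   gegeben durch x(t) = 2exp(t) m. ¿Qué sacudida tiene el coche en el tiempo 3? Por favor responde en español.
Debemos encontrar la antiderivada de nuestra ecuación del snap s(t) = 0 1 vez. Tomando ∫s(t)dt y aplicando j(0) = -6, encontramos j(t) = -6. De la ecuación de la sacudida j(t) = -6, sustituimos t = 3 para obtener j = -6.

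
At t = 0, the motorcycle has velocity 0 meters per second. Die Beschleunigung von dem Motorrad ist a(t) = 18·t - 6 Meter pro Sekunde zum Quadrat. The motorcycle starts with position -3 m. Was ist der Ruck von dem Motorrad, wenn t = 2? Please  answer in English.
To solve this, we need to take 1 derivative of our acceleration equation a(t) = 18·t - 6. Taking d/dt of a(t), we find j(t) = 18. From the given jerk equation j(t) = 18, we substitute t = 2 to get j = 18.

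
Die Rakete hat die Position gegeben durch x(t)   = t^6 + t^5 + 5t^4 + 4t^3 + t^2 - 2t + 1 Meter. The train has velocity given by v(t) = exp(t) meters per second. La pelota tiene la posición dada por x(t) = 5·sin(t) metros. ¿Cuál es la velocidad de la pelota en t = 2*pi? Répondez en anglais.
Starting from position x(t) = 5·sin(t), we take 1 derivative. The derivative of position gives velocity: v(t) = 5·cos(t). Using v(t) = 5·cos(t) and substituting t = 2*pi, we find v = 5.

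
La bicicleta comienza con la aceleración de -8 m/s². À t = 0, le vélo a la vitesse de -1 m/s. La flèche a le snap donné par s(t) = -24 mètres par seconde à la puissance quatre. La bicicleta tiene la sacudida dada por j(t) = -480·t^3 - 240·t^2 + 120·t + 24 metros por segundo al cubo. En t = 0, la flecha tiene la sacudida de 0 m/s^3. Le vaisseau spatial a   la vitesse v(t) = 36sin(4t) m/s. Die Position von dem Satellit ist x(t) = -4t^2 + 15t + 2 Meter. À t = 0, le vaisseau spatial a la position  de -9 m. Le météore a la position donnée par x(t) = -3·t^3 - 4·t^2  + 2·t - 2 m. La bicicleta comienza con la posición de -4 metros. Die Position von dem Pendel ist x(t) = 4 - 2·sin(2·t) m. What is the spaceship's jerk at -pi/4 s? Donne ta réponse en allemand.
Ausgehend von der Geschwindigkeit v(t) = 36·sin(4·t), nehmen wir 2 Ableitungen. Mit d/dt von v(t) finden wir a(t) = 144·cos(4·t). Die Ableitung von der Beschleunigung ergibt den Ruck: j(t) = -576·sin(4·t). Wir haben den Ruck j(t) = -576·sin(4·t). Durch Einsetzen von t = -pi/4: j(-pi/4) = 0.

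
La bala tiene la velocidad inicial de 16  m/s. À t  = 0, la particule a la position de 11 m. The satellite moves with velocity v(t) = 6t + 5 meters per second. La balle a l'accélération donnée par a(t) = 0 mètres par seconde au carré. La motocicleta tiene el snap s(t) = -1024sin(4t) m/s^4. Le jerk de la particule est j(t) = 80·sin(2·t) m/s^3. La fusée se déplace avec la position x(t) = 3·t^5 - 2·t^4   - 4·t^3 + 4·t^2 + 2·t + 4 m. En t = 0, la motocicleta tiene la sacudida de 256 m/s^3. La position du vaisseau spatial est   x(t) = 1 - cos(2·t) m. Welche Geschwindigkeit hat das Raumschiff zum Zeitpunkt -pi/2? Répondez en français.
Pour résoudre ceci, nous devons prendre 1 dérivée de notre équation de la position x(t) = 1 - cos(2·t). En prenant d/dt de x(t), nous trouvons v(t) = 2·sin(2·t). De l'équation de la vitesse v(t) = 2·sin(2·t), nous substituons t = -pi/2 pour obtenir v = 0.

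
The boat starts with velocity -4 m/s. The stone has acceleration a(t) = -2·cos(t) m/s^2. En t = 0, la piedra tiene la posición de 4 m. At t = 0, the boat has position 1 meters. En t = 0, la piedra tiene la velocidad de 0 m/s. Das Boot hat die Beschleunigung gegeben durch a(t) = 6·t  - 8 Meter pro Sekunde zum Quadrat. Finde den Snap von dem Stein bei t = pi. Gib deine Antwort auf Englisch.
We must differentiate our acceleration equation a(t) = -2·cos(t) 2 times. The derivative of acceleration gives jerk: j(t) = 2·sin(t). Taking d/dt of j(t), we find s(t) = 2·cos(t). From the given snap equation s(t) = 2·cos(t), we substitute t = pi to get s = -2.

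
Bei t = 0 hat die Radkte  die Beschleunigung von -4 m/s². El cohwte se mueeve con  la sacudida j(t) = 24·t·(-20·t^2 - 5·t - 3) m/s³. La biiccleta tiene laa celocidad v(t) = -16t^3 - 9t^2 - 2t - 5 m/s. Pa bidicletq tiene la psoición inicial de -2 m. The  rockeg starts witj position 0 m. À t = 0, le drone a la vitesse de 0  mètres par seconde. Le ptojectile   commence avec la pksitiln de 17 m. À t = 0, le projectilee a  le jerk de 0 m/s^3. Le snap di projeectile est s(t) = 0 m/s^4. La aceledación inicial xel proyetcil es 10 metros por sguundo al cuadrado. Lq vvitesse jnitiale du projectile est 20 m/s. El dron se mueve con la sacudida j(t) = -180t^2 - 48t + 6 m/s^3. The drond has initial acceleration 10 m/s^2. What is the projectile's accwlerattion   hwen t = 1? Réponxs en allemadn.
Wir müssen unsere Gleichung für den Snap s(t) = 0 2-mal integrieren. Das Integral von dem Snap ist der Ruck. Mit j(0) = 0 erhalten wir j(t) = 0. Mit ∫j(t)dt und Anwendung von a(0) = 10, finden wir a(t) = 10. Mit a(t) = 10 und Einsetzen von t = 1, finden wir a = 10.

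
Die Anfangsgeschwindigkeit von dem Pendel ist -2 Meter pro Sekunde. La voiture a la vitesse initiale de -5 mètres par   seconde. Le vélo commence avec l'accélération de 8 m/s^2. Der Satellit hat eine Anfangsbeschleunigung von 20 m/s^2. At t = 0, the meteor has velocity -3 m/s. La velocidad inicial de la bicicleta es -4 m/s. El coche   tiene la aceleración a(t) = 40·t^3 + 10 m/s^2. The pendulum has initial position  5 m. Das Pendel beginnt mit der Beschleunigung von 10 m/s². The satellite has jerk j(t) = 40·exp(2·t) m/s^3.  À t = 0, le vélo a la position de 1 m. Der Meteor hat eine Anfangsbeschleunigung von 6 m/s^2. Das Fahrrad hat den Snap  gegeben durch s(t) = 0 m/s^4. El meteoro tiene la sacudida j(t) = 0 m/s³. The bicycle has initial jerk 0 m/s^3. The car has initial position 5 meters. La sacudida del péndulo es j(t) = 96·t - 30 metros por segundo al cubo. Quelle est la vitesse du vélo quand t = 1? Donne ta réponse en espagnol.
Para resolver esto, necesitamos tomar 3 antiderivadas de nuestra ecuación del snap s(t) = 0. La integral del snap es la sacudida. Usando j(0) = 0, obtenemos j(t) = 0. La integral de la sacudida es la aceleración. Usando a(0) = 8, obtenemos a(t) = 8. Integrando la aceleración y usando la condición inicial v(0) = -4, obtenemos v(t) = 8·t - 4. Usando v(t) = 8·t - 4 y sustituyendo t = 1, encontramos v = 4.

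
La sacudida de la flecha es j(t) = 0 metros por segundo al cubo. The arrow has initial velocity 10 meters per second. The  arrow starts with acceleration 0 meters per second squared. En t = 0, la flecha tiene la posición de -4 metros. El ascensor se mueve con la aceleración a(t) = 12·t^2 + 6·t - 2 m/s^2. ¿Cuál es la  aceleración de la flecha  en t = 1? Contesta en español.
Partiendo de la sacudida j(t) = 0, tomamos 1 antiderivada. La integral de la sacudida, con a(0) = 0, da la aceleración: a(t) = 0. De la ecuación de la aceleración a(t) = 0, sustituimos t = 1 para obtener a = 0.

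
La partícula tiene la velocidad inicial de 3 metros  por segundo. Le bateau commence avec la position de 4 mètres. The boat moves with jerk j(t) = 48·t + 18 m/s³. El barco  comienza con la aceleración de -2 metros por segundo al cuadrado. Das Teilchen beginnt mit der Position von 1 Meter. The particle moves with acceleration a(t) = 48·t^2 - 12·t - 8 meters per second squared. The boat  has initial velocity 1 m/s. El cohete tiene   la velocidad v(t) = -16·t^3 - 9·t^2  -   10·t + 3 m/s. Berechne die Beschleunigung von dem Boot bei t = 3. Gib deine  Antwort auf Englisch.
Starting from jerk j(t) = 48·t + 18, we take 1 integral. The integral of jerk, with a(0) = -2, gives acceleration: a(t) = 24·t^2 + 18·t - 2. We have acceleration a(t) = 24·t^2 + 18·t - 2. Substituting t = 3: a(3) = 268.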